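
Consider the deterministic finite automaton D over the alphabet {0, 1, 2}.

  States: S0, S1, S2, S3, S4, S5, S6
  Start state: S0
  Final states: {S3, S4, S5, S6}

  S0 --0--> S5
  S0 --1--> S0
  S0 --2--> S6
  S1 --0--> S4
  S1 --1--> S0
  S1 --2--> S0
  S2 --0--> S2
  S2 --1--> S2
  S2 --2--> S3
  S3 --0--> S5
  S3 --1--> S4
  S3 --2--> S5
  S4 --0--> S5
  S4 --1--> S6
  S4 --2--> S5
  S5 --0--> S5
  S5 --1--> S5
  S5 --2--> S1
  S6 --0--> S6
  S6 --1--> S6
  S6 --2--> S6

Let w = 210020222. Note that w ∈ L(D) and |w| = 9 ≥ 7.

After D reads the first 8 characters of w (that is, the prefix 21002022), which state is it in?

S6

State sequence: S0 -2-> S6 -1-> S6 -0-> S6 -0-> S6 -2-> S6 -0-> S6 -2-> S6 -2-> S6

After reading 8 characters, D is in state S6.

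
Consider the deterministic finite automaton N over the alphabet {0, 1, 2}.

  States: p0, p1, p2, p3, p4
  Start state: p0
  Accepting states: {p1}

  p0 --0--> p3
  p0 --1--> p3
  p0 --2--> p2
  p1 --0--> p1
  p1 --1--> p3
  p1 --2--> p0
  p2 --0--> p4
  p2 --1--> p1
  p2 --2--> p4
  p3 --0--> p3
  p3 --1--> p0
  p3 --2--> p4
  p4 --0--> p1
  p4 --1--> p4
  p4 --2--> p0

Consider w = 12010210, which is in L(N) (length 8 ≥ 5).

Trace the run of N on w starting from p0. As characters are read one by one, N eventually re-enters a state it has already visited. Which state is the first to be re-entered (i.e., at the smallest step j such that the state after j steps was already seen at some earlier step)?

p3

State sequence: p0 -1-> p3 -2-> p4 -0-> p1 -1-> p3 -0-> p3 -2-> p4 -1-> p4 -0-> p1
First repeat at step 4: p3 was already visited.

The earliest repeat is at step j = 4: N is in p3, which it already visited at step i = 1.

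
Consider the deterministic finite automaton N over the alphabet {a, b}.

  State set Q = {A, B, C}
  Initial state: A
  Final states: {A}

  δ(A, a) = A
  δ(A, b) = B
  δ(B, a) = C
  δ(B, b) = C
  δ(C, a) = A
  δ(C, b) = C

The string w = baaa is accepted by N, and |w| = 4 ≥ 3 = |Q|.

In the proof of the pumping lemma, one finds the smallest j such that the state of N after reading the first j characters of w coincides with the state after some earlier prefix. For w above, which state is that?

Run of N on w = b a a a:
  step 0: A  (start)
  step 1: B  (read b: A→B)
  step 2: C  (read a: B→C)
  step 3: A  (read a: C→A)   ← first repeat (A seen earlier)
  step 4: A  (read a: A→A)

The earliest repeat is at step j = 3: N is in A, which it already visited at step i = 0.
Since N has 3 states, any run of length ≥ 3 visits 3+1 states, so by pigeonhole some state repeats within the first 3 steps — that repeat gives the pumpable loop.

A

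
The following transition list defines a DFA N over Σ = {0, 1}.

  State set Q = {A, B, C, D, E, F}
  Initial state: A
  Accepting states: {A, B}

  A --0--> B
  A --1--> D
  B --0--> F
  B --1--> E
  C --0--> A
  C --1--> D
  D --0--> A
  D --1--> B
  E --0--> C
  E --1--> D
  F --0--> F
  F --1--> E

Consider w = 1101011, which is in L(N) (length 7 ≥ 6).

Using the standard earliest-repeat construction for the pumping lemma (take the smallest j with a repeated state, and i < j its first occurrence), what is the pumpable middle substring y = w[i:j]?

Run of N on w = 1 1 0 1 0 1 1:
  step 0: A  (start)
  step 1: D  (read 1: A→D)
  step 2: B  (read 1: D→B)
  step 3: F  (read 0: B→F)
  step 4: E  (read 1: F→E)
  step 5: C  (read 0: E→C)
  step 6: D  (read 1: C→D)   ← first repeat (D seen earlier)
  step 7: B  (read 1: D→B)

So i = 1, j = 6, giving x = w[0:1] = 1, y = w[1:6] = 10101, z = w[6:7] = 1.
Check: |xy| = 6 ≤ 6 and |y| = 5 ≥ 1. Reading y takes N from D back to D, so every xyⁱz is accepted.

10101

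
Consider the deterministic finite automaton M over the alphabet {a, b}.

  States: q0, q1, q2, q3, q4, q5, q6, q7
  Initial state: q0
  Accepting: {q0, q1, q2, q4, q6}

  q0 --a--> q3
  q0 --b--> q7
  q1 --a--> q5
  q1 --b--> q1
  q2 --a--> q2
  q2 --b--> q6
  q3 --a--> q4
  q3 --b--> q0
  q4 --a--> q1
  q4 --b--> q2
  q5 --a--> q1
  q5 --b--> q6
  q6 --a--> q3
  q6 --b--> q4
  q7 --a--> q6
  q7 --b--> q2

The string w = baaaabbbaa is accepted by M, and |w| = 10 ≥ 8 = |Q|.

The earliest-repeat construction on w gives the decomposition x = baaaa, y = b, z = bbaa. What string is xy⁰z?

xy⁰z = xz = baaaa·bbaa = baaaabbaa.
Reading y = b takes M from q1 back to q1, so after x the machine is still in q1, and z then leads to the accepting state q1. Hence baaaabbaa ∈ L(M).

baaaabbaa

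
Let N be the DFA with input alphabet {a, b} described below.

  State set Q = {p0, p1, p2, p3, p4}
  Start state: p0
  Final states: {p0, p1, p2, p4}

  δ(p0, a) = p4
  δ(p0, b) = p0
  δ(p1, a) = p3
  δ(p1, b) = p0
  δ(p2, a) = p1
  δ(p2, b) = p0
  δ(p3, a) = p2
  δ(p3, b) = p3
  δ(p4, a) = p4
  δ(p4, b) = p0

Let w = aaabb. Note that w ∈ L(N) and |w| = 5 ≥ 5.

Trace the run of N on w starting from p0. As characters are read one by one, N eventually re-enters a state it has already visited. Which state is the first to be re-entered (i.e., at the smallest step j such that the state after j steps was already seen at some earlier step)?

p4

Run of N on w = a a a b b:
  step 0: p0  (start)
  step 1: p4  (read a: p0→p4)
  step 2: p4  (read a: p4→p4)   ← first repeat (p4 seen earlier)
  step 3: p4  (read a: p4→p4)
  step 4: p0  (read b: p4→p0)
  step 5: p0  (read b: p0→p0)

The earliest repeat is at step j = 2: N is in p4, which it already visited at step i = 1.
Since N has 5 states, any run of length ≥ 5 visits 5+1 states, so by pigeonhole some state repeats within the first 5 steps — that repeat gives the pumpable loop.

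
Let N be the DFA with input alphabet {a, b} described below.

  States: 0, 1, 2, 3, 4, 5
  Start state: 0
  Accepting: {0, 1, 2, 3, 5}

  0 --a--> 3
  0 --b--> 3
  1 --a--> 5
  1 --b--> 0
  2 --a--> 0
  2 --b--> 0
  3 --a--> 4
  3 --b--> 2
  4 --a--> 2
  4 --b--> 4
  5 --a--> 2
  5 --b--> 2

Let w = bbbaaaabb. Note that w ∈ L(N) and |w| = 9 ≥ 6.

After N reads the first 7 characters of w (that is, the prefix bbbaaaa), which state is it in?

Run of N on the first 7 characters of w = b b b a a a a:
  step 0: 0  (start)
  step 1: 3  (read b: 0→3)
  step 2: 2  (read b: 3→2)
  step 3: 0  (read b: 2→0)
  step 4: 3  (read a: 0→3)
  step 5: 4  (read a: 3→4)
  step 6: 2  (read a: 4→2)
  step 7: 0  (read a: 2→0)

After reading 7 characters, N is in state 0.

0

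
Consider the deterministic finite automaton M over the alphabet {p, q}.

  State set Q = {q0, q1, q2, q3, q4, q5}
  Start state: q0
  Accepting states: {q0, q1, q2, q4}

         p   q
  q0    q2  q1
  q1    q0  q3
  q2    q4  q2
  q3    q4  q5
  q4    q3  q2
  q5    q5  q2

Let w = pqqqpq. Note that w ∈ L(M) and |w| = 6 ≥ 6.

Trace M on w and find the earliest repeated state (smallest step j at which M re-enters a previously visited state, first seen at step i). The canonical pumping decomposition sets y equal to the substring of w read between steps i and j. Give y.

q

State sequence: q0 -p-> q2 -q-> q2 -q-> q2 -q-> q2 -p-> q4 -q-> q2
First repeat at step 2: q2 was already visited.

So i = 1, j = 2, giving x = w[0:1] = p, y = w[1:2] = q, z = w[2:6] = qqpq.
Check: |xy| = 2 ≤ 6 and |y| = 1 ≥ 1. Reading y takes M from q2 back to q2, so every xyⁱz is accepted.
Since M has 6 states, any run of length ≥ 6 visits 6+1 states, so by pigeonhole some state repeats within the first 6 steps — that repeat gives the pumpable loop.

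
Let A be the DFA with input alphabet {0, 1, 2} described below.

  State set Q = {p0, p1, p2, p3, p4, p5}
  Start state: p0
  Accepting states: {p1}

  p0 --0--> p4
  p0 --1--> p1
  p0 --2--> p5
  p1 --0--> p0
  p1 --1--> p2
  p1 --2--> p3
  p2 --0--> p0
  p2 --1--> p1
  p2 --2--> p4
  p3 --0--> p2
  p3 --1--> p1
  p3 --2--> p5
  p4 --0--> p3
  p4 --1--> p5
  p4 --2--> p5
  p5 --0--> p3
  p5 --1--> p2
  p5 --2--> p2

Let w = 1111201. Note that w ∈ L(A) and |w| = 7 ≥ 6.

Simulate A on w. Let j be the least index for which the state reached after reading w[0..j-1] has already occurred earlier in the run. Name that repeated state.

p1

State sequence: p0 -1-> p1 -1-> p2 -1-> p1 -1-> p2 -2-> p4 -0-> p3 -1-> p1
First repeat at step 3: p1 was already visited.

The earliest repeat is at step j = 3: A is in p1, which it already visited at step i = 1.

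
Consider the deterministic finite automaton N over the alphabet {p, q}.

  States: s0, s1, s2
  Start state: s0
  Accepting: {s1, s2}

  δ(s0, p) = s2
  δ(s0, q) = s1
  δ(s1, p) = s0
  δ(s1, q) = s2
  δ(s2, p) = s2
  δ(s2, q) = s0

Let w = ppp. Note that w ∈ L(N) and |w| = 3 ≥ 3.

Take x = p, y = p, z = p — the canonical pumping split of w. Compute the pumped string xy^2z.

xy^2z = p·p·p·p = pppp.
Reading y = p takes N from s2 back to s2, so after x·y·y the machine is still in s2, and z then leads to the accepting state s2. Hence pppp ∈ L(N).

pppp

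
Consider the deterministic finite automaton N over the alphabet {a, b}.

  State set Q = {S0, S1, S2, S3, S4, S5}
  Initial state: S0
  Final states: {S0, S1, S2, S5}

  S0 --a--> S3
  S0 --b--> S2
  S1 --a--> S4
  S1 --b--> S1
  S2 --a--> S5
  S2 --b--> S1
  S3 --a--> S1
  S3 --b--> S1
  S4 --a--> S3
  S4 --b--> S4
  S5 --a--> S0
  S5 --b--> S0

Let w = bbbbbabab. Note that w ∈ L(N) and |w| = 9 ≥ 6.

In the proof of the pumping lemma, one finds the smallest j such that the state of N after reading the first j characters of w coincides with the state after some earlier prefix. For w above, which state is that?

S1

State sequence: S0 -b-> S2 -b-> S1 -b-> S1 -b-> S1 -b-> S1 -a-> S4 -b-> S4 -a-> S3 -b-> S1
First repeat at step 3: S1 was already visited.

The earliest repeat is at step j = 3: N is in S1, which it already visited at step i = 2.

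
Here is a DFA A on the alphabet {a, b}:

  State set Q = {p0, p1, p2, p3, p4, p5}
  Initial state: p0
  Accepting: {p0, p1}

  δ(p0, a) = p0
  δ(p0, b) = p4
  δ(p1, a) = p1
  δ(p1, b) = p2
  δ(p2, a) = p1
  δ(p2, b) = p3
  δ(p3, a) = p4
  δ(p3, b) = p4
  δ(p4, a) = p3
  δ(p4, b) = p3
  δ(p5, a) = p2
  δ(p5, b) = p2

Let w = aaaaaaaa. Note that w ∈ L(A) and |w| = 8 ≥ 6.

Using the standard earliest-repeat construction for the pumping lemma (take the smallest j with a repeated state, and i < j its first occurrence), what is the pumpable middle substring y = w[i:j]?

a

Run of A on w = a a a a a a a a:
  step 0: p0  (start)
  step 1: p0  (read a: p0→p0)   ← first repeat (p0 seen earlier)
  step 2: p0  (read a: p0→p0)
  step 3: p0  (read a: p0→p0)
  step 4: p0  (read a: p0→p0)
  step 5: p0  (read a: p0→p0)
  step 6: p0  (read a: p0→p0)
  step 7: p0  (read a: p0→p0)
  step 8: p0  (read a: p0→p0)

So i = 0, j = 1, giving x = w[0:0] = ε, y = w[0:1] = a, z = w[1:8] = aaaaaaa.
Check: |xy| = 1 ≤ 6 and |y| = 1 ≥ 1. Reading y takes A from p0 back to p0, so every xyⁱz is accepted.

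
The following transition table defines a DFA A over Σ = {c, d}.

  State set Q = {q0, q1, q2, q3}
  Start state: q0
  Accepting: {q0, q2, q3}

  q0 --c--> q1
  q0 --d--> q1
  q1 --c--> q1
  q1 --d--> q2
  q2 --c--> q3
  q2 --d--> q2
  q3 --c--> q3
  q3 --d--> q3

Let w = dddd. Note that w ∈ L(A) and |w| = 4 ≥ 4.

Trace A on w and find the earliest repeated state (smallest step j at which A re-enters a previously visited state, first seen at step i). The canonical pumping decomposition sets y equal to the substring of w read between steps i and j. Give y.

State sequence: q0 -d-> q1 -d-> q2 -d-> q2 -d-> q2
First repeat at step 3: q2 was already visited.

So i = 2, j = 3, giving x = w[0:2] = dd, y = w[2:3] = d, z = w[3:4] = d.
Check: |xy| = 3 ≤ 4 and |y| = 1 ≥ 1. Reading y takes A from q2 back to q2, so every xyⁱz is accepted.
Pumping length from the standard proof: p = 4 (the number of states). The repeated state found above gives |xy| = j ≤ 4 and |y| = j − i ≥ 1.

d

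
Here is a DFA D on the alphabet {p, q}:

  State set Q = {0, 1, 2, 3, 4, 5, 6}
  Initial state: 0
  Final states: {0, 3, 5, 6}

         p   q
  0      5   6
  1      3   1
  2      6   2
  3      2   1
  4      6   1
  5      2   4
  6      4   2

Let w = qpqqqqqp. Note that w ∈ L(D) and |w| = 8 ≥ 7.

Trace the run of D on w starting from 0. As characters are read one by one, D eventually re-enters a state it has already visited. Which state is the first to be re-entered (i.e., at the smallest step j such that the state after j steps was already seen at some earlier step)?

Run of D on w = q p q q q q q p:
  step 0: 0  (start)
  step 1: 6  (read q: 0→6)
  step 2: 4  (read p: 6→4)
  step 3: 1  (read q: 4→1)
  step 4: 1  (read q: 1→1)   ← first repeat (1 seen earlier)
  step 5: 1  (read q: 1→1)
  step 6: 1  (read q: 1→1)
  step 7: 1  (read q: 1→1)
  step 8: 3  (read p: 1→3)

The earliest repeat is at step j = 4: D is in 1, which it already visited at step i = 3.
With |Q| = 7, pigeonhole forces a state repeat no later than step 7; the substring read between the first and second visits to that state can be pumped.

1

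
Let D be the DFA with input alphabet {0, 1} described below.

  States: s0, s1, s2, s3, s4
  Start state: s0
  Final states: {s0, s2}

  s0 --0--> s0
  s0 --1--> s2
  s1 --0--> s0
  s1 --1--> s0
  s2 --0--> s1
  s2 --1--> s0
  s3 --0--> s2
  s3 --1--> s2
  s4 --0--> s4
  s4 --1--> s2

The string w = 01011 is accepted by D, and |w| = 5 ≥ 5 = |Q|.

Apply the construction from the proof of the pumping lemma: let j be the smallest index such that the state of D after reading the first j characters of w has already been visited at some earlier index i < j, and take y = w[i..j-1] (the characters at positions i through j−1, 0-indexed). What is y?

0

Run of D on w = 0 1 0 1 1:
  step 0: s0  (start)
  step 1: s0  (read 0: s0→s0)   ← first repeat (s0 seen earlier)
  step 2: s2  (read 1: s0→s2)
  step 3: s1  (read 0: s2→s1)
  step 4: s0  (read 1: s1→s0)
  step 5: s2  (read 1: s0→s2)

So i = 0, j = 1, giving x = w[0:0] = ε, y = w[0:1] = 0, z = w[1:5] = 1011.
Check: |xy| = 1 ≤ 5 and |y| = 1 ≥ 1. Reading y takes D from s0 back to s0, so every xyⁱz is accepted.
Pumping length from the standard proof: p = 5 (the number of states). The repeated state found above gives |xy| = j ≤ 5 and |y| = j − i ≥ 1.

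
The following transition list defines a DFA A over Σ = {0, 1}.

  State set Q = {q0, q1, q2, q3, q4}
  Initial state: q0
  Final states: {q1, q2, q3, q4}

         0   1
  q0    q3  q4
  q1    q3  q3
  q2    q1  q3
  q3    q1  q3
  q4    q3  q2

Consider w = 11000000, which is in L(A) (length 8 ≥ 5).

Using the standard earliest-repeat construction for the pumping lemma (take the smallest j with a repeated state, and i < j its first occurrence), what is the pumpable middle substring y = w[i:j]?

State sequence: q0 -1-> q4 -1-> q2 -0-> q1 -0-> q3 -0-> q1 -0-> q3 -0-> q1 -0-> q3
First repeat at step 5: q1 was already visited.

So i = 3, j = 5, giving x = w[0:3] = 110, y = w[3:5] = 00, z = w[5:8] = 000.
Check: |xy| = 5 ≤ 5 and |y| = 2 ≥ 1. Reading y takes A from q1 back to q1, so every xyⁱz is accepted.

00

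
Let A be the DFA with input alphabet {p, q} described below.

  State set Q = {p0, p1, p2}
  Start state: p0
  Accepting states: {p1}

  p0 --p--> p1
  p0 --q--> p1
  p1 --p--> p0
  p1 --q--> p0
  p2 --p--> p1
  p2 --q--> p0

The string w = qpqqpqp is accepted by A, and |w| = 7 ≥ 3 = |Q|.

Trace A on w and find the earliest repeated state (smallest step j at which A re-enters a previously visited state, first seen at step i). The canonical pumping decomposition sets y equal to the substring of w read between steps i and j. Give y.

State sequence: p0 -q-> p1 -p-> p0 -q-> p1 -q-> p0 -p-> p1 -q-> p0 -p-> p1
First repeat at step 2: p0 was already visited.

So i = 0, j = 2, giving x = w[0:0] = ε, y = w[0:2] = qp, z = w[2:7] = qqpqp.
Check: |xy| = 2 ≤ 3 and |y| = 2 ≥ 1. Reading y takes A from p0 back to p0, so every xyⁱz is accepted.
Pumping length from the standard proof: p = 3 (the number of states). The repeated state found above gives |xy| = j ≤ 3 and |y| = j − i ≥ 1.

qp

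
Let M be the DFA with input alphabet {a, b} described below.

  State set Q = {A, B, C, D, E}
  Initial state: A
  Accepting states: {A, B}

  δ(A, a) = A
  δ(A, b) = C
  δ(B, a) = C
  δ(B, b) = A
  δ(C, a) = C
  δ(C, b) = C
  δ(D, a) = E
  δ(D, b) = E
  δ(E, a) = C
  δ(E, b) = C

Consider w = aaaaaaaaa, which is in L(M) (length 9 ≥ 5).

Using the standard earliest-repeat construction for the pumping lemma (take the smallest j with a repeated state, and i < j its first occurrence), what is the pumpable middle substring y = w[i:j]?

State sequence: A -a-> A -a-> A -a-> A -a-> A -a-> A -a-> A -a-> A -a-> A -a-> A
First repeat at step 1: A was already visited.

So i = 0, j = 1, giving x = w[0:0] = ε, y = w[0:1] = a, z = w[1:9] = aaaaaaaa.
Check: |xy| = 1 ≤ 5 and |y| = 1 ≥ 1. Reading y takes M from A back to A, so every xyⁱz is accepted.

a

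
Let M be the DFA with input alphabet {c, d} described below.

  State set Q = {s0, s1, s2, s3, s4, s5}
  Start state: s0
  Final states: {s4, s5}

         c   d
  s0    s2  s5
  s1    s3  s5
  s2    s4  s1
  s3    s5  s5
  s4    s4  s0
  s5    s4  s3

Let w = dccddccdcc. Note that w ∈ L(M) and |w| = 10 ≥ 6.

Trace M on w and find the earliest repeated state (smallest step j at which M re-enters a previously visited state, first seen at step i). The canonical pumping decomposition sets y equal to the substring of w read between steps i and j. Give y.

State sequence: s0 -d-> s5 -c-> s4 -c-> s4 -d-> s0 -d-> s5 -c-> s4 -c-> s4 -d-> s0 -c-> s2 -c-> s4
First repeat at step 3: s4 was already visited.

So i = 2, j = 3, giving x = w[0:2] = dc, y = w[2:3] = c, z = w[3:10] = ddccdcc.
Check: |xy| = 3 ≤ 6 and |y| = 1 ≥ 1. Reading y takes M from s4 back to s4, so every xyⁱz is accepted.
With |Q| = 6, pigeonhole forces a state repeat no later than step 6; the substring read between the first and second visits to that state can be pumped.

c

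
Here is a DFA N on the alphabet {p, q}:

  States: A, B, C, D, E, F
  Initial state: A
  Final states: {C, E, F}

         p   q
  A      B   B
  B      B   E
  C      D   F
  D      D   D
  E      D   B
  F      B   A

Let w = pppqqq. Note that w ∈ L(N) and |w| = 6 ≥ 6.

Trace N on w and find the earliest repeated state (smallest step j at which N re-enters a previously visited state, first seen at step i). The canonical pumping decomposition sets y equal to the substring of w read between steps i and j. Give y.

State sequence: A -p-> B -p-> B -p-> B -q-> E -q-> B -q-> E
First repeat at step 2: B was already visited.

So i = 1, j = 2, giving x = w[0:1] = p, y = w[1:2] = p, z = w[2:6] = pqqq.
Check: |xy| = 2 ≤ 6 and |y| = 1 ≥ 1. Reading y takes N from B back to B, so every xyⁱz is accepted.

p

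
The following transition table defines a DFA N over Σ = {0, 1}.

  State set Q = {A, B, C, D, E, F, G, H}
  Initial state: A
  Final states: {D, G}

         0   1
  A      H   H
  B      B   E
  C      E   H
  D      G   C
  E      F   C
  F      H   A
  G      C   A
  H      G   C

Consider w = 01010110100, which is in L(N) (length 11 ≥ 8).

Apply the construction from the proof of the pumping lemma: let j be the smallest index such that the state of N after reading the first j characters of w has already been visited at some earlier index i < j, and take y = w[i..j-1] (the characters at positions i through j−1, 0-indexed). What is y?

01

Run of N on w = 0 1 0 1 0 1 1 0 1 0 0:
  step 0: A  (start)
  step 1: H  (read 0: A→H)
  step 2: C  (read 1: H→C)
  step 3: E  (read 0: C→E)
  step 4: C  (read 1: E→C)   ← first repeat (C seen earlier)
  step 5: E  (read 0: C→E)
  step 6: C  (read 1: E→C)
  step 7: H  (read 1: C→H)
  step 8: G  (read 0: H→G)
  step 9: A  (read 1: G→A)
  step 10: H  (read 0: A→H)
  step 11: G  (read 0: H→G)

So i = 2, j = 4, giving x = w[0:2] = 01, y = w[2:4] = 01, z = w[4:11] = 0110100.
Check: |xy| = 4 ≤ 8 and |y| = 2 ≥ 1. Reading y takes N from C back to C, so every xyⁱz is accepted.
With |Q| = 8, pigeonhole forces a state repeat no later than step 8; the substring read between the first and second visits to that state can be pumped.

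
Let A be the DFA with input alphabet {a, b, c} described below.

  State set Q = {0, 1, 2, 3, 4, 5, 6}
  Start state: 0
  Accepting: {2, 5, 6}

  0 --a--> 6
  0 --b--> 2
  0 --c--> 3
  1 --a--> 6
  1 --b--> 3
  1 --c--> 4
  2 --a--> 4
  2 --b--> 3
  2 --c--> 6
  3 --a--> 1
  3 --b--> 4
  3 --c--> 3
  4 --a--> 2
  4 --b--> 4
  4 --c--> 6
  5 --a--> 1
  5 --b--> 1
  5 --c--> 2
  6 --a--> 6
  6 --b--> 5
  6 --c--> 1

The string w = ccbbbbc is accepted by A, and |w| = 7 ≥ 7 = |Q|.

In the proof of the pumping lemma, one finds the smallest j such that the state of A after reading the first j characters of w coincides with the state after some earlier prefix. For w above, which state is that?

State sequence: 0 -c-> 3 -c-> 3 -b-> 4 -b-> 4 -b-> 4 -b-> 4 -c-> 6
First repeat at step 2: 3 was already visited.

The earliest repeat is at step j = 2: A is in 3, which it already visited at step i = 1.

3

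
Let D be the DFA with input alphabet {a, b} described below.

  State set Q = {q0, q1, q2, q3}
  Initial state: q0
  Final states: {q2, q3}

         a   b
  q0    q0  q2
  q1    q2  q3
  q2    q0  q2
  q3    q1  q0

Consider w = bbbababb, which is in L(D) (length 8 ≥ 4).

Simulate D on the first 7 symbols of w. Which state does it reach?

State sequence: q0 -b-> q2 -b-> q2 -b-> q2 -a-> q0 -b-> q2 -a-> q0 -b-> q2

After reading 7 characters, D is in state q2.
(This kind of state-tracing is the core of the pumping-lemma construction: with 4 states, pigeonhole forces a repeat within the first 4 steps.)

q2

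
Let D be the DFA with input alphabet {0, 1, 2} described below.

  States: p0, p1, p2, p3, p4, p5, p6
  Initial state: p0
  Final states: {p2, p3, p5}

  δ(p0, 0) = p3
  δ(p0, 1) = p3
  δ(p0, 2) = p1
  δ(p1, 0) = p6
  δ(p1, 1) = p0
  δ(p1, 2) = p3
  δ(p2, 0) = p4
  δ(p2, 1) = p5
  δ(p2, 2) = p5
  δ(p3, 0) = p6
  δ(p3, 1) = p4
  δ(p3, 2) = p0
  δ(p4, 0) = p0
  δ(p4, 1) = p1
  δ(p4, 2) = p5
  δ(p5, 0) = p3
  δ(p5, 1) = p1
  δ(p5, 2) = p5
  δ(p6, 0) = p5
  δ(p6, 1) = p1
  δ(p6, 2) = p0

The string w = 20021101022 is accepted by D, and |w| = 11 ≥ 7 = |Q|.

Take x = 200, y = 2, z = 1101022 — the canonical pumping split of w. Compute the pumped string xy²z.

xy^2z = 200·2·2·1101022 = 200221101022.
Reading y = 2 takes D from p5 back to p5, so after x·y·y the machine is still in p5, and z then leads to the accepting state p3. Hence 200221101022 ∈ L(D).

200221101022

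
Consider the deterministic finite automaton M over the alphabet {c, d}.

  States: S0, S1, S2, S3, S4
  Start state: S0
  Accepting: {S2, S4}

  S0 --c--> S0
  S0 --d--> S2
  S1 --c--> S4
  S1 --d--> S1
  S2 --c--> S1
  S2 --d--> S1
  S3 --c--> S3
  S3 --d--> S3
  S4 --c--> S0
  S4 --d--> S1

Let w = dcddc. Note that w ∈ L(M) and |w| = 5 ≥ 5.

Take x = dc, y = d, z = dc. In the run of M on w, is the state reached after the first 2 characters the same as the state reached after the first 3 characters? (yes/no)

Run of M on the first 3 characters of w = d c d:
  step 0: S0  (start)
  step 1: S2  (read d: S0→S2)
  step 2: S1  (read c: S2→S1)
  step 3: S1  (read d: S1→S1)

After x (step 2): S1. After xy (step 3): S1.
They match, so y = d drives M around a cycle from S1 back to itself; pumping y any number of times keeps M in S1 before reading z, and xyⁱz ∈ L(M) for every i ≥ 0.

yes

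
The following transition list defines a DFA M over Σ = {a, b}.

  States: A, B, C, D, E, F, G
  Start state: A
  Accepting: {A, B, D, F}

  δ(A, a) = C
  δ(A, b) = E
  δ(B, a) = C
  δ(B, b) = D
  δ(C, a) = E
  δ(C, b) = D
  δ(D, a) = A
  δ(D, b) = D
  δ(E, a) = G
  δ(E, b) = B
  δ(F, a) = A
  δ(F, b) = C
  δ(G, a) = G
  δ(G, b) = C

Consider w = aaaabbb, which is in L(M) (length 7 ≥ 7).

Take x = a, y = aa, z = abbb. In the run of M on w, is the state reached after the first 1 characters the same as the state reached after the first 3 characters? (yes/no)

no

Run of M on the first 3 characters of w = a a a:
  step 0: A  (start)
  step 1: C  (read a: A→C)
  step 2: E  (read a: C→E)
  step 3: G  (read a: E→G)

After x (step 1): C. After xy (step 3): G.
They differ (C ≠ G), so y is not a cycle from the state after x; this split is not the one the pumping-lemma construction produces, and pumping y need not keep the string in L(M).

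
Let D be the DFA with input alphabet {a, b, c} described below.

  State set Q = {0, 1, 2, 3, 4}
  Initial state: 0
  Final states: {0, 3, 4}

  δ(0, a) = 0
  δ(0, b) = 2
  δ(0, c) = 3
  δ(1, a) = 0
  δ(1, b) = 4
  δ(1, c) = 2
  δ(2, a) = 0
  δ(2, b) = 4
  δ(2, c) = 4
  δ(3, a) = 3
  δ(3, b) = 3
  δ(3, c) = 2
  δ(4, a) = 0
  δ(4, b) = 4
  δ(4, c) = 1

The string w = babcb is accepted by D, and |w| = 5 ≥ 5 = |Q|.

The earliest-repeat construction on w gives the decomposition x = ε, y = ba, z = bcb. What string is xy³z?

xy^3z = ε·ba·ba·ba·bcb = babababcb.
Reading y = ba takes D from 0 back to 0, so after x·y·y·y the machine is still in 0, and z then leads to the accepting state 4. Hence babababcb ∈ L(D).

babababcb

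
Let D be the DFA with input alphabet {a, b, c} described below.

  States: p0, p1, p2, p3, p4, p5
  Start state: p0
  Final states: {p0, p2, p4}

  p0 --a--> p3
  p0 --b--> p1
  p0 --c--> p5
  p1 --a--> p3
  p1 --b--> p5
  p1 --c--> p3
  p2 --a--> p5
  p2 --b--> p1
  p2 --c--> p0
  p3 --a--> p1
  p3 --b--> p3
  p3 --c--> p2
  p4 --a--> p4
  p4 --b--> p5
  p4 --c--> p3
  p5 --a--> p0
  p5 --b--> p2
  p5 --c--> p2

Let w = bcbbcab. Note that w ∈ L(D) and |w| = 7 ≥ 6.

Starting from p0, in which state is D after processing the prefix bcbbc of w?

State sequence: p0 -b-> p1 -c-> p3 -b-> p3 -b-> p3 -c-> p2

After reading 5 characters, D is in state p2.

p2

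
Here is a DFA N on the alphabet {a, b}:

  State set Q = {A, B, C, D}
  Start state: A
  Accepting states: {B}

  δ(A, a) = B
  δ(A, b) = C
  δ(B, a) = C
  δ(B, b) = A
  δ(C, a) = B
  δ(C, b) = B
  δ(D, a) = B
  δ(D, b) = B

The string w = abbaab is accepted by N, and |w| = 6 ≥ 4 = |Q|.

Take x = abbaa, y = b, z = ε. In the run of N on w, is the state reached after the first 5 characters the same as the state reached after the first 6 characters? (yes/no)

no

Run of N on the first 6 characters of w = a b b a a b:
  step 0: A  (start)
  step 1: B  (read a: A→B)
  step 2: A  (read b: B→A)
  step 3: C  (read b: A→C)
  step 4: B  (read a: C→B)
  step 5: C  (read a: B→C)
  step 6: B  (read b: C→B)

After x (step 5): C. After xy (step 6): B.
They differ (C ≠ B), so y is not a cycle from the state after x; this split is not the one the pumping-lemma construction produces, and pumping y need not keep the string in L(N).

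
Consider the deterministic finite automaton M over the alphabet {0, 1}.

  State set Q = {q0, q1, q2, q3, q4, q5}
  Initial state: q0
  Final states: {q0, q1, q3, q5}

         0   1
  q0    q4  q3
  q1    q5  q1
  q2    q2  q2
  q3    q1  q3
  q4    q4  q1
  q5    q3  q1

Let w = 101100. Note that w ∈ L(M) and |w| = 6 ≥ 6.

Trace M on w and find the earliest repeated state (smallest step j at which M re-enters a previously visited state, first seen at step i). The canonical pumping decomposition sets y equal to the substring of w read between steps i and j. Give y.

State sequence: q0 -1-> q3 -0-> q1 -1-> q1 -1-> q1 -0-> q5 -0-> q3
First repeat at step 3: q1 was already visited.

So i = 2, j = 3, giving x = w[0:2] = 10, y = w[2:3] = 1, z = w[3:6] = 100.
Check: |xy| = 3 ≤ 6 and |y| = 1 ≥ 1. Reading y takes M from q1 back to q1, so every xyⁱz is accepted.

1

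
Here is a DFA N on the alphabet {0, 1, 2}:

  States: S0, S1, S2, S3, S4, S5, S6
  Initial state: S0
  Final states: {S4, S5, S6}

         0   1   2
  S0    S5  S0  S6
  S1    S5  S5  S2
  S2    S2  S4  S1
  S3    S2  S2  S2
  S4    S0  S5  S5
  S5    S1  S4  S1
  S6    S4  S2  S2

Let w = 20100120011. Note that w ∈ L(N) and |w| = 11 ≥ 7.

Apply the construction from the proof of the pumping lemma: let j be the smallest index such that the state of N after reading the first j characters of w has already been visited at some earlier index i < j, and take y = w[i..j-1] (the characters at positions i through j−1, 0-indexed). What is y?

00

State sequence: S0 -2-> S6 -0-> S4 -1-> S5 -0-> S1 -0-> S5 -1-> S4 -2-> S5 -0-> S1 -0-> S5 -1-> S4 -1-> S5
First repeat at step 5: S5 was already visited.

So i = 3, j = 5, giving x = w[0:3] = 201, y = w[3:5] = 00, z = w[5:11] = 120011.
Check: |xy| = 5 ≤ 7 and |y| = 2 ≥ 1. Reading y takes N from S5 back to S5, so every xyⁱz is accepted.
Since N has 7 states, any run of length ≥ 7 visits 7+1 states, so by pigeonhole some state repeats within the first 7 steps — that repeat gives the pumpable loop.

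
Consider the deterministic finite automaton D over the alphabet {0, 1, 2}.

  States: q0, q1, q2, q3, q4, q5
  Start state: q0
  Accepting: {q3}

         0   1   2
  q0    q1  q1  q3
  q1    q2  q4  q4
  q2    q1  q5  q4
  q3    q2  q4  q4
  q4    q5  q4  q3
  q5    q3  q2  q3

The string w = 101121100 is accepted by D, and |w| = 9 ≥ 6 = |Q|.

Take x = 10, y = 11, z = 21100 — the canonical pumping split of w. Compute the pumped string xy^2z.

xy^2z = 10·11·11·21100 = 10111121100.
Reading y = 11 takes D from q2 back to q2, so after x·y·y the machine is still in q2, and z then leads to the accepting state q3. Hence 10111121100 ∈ L(D).

10111121100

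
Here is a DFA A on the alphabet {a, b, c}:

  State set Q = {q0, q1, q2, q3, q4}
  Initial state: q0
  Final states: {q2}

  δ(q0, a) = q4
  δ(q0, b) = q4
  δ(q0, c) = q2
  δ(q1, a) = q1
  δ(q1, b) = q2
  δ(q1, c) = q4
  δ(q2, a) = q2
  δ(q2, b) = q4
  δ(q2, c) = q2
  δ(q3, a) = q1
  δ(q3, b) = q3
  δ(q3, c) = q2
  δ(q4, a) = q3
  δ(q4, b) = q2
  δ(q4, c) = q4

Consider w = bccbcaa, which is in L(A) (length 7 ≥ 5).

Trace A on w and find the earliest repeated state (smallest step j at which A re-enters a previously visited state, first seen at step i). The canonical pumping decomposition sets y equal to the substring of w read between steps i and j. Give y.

Run of A on w = b c c b c a a:
  step 0: q0  (start)
  step 1: q4  (read b: q0→q4)
  step 2: q4  (read c: q4→q4)   ← first repeat (q4 seen earlier)
  step 3: q4  (read c: q4→q4)
  step 4: q2  (read b: q4→q2)
  step 5: q2  (read c: q2→q2)
  step 6: q2  (read a: q2→q2)
  step 7: q2  (read a: q2→q2)

So i = 1, j = 2, giving x = w[0:1] = b, y = w[1:2] = c, z = w[2:7] = cbcaa.
Check: |xy| = 2 ≤ 5 and |y| = 1 ≥ 1. Reading y takes A from q4 back to q4, so every xyⁱz is accepted.

c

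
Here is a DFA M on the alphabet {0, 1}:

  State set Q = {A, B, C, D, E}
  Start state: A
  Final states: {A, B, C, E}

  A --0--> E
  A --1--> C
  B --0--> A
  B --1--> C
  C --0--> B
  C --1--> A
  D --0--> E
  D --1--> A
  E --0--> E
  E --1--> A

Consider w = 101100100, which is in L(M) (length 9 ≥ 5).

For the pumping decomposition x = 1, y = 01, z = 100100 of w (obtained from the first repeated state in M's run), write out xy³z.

xy^3z = 1·01·01·01·100100 = 1010101100100.
Reading y = 01 takes M from C back to C, so after x·y·y·y the machine is still in C, and z then leads to the accepting state E. Hence 1010101100100 ∈ L(M).

1010101100100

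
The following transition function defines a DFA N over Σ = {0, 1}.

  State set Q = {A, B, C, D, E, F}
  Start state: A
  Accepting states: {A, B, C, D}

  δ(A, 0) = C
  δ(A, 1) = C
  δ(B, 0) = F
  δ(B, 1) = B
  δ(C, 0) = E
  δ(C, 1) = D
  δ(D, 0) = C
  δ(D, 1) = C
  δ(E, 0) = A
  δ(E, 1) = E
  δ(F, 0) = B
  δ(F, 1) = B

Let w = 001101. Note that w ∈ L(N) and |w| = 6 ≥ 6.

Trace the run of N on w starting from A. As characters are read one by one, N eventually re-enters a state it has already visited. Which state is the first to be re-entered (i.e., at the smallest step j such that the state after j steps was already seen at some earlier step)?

E

Run of N on w = 0 0 1 1 0 1:
  step 0: A  (start)
  step 1: C  (read 0: A→C)
  step 2: E  (read 0: C→E)
  step 3: E  (read 1: E→E)   ← first repeat (E seen earlier)
  step 4: E  (read 1: E→E)
  step 5: A  (read 0: E→A)
  step 6: C  (read 1: A→C)

The earliest repeat is at step j = 3: N is in E, which it already visited at step i = 2.
With |Q| = 6, pigeonhole forces a state repeat no later than step 6; the substring read between the first and second visits to that state can be pumped.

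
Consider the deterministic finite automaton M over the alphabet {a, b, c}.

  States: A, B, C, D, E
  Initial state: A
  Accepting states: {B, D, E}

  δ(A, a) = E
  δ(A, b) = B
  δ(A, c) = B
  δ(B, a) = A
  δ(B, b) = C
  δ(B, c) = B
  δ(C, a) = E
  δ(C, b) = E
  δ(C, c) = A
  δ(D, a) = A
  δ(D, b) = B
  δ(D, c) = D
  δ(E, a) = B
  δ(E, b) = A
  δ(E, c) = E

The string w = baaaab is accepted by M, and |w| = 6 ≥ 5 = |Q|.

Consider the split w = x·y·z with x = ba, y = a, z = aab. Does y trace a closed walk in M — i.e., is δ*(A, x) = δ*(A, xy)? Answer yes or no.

State sequence: A -b-> B -a-> A -a-> E

After x (step 2): A. After xy (step 3): E.
They differ (A ≠ E), so y is not a cycle from the state after x; this split is not the one the pumping-lemma construction produces, and pumping y need not keep the string in L(M).

no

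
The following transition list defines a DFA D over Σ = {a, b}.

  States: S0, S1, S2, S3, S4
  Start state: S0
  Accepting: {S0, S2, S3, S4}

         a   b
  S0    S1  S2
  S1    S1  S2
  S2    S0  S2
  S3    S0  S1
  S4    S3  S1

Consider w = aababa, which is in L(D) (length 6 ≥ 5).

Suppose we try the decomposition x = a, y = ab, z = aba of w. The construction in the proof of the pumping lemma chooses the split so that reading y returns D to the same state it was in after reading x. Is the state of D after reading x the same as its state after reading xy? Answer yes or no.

State sequence: S0 -a-> S1 -a-> S1 -b-> S2

After x (step 1): S1. After xy (step 3): S2.
They differ (S1 ≠ S2), so y is not a cycle from the state after x; this split is not the one the pumping-lemma construction produces, and pumping y need not keep the string in L(D).

no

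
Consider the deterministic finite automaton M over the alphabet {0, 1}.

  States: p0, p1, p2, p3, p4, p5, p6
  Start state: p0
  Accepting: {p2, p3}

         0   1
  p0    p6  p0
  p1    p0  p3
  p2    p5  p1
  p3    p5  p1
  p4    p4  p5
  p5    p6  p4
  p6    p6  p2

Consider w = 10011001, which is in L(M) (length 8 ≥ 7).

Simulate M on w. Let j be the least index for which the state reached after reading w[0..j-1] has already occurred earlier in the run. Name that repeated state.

State sequence: p0 -1-> p0 -0-> p6 -0-> p6 -1-> p2 -1-> p1 -0-> p0 -0-> p6 -1-> p2
First repeat at step 1: p0 was already visited.

The earliest repeat is at step j = 1: M is in p0, which it already visited at step i = 0.
With |Q| = 7, pigeonhole forces a state repeat no later than step 7; the substring read between the first and second visits to that state can be pumped.

p0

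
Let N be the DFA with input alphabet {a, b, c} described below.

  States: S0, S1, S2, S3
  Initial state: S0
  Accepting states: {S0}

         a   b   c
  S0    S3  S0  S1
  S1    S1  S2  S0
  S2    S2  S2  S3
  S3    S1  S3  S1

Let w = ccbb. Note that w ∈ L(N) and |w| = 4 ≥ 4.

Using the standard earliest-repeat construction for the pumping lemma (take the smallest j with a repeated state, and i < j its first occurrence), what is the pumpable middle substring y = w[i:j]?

Run of N on w = c c b b:
  step 0: S0  (start)
  step 1: S1  (read c: S0→S1)
  step 2: S0  (read c: S1→S0)   ← first repeat (S0 seen earlier)
  step 3: S0  (read b: S0→S0)
  step 4: S0  (read b: S0→S0)

So i = 0, j = 2, giving x = w[0:0] = ε, y = w[0:2] = cc, z = w[2:4] = bb.
Check: |xy| = 2 ≤ 4 and |y| = 2 ≥ 1. Reading y takes N from S0 back to S0, so every xyⁱz is accepted.
The DFA has 4 states, so the proof of the pumping lemma guarantees a repeated state among the first 4+1 visited; the segment between the two visits is the pumpable y.

cc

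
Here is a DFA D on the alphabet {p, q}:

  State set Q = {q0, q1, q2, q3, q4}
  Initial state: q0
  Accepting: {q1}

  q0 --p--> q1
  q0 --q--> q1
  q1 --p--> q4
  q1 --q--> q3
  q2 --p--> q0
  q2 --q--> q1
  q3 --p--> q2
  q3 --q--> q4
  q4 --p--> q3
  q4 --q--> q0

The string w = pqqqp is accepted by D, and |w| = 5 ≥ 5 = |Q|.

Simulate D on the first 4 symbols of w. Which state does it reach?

Run of D on the first 4 characters of w = p q q q:
  step 0: q0  (start)
  step 1: q1  (read p: q0→q1)
  step 2: q3  (read q: q1→q3)
  step 3: q4  (read q: q3→q4)
  step 4: q0  (read q: q4→q0)

After reading 4 characters, D is in state q0.

q0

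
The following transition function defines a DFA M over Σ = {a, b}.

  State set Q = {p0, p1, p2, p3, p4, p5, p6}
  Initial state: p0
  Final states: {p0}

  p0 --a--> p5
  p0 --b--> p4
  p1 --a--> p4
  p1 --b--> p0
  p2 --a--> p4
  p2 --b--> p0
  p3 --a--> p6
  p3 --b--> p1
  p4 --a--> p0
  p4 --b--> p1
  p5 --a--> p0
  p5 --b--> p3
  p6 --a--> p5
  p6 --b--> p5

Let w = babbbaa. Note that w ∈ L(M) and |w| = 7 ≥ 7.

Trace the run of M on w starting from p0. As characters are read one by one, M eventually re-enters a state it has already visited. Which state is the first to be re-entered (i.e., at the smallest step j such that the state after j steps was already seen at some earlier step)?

p0

State sequence: p0 -b-> p4 -a-> p0 -b-> p4 -b-> p1 -b-> p0 -a-> p5 -a-> p0
First repeat at step 2: p0 was already visited.

The earliest repeat is at step j = 2: M is in p0, which it already visited at step i = 0.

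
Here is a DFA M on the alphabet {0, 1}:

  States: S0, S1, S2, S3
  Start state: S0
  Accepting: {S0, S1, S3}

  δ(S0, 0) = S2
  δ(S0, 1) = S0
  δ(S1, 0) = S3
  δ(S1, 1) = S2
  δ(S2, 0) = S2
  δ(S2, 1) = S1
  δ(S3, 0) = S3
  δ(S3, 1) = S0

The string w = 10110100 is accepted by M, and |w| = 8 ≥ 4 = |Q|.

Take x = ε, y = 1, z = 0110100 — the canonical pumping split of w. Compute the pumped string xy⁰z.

xy⁰z = xz = ε·0110100 = 0110100.
Reading y = 1 takes M from S0 back to S0, so after x the machine is still in S0, and z then leads to the accepting state S3. Hence 0110100 ∈ L(M).

0110100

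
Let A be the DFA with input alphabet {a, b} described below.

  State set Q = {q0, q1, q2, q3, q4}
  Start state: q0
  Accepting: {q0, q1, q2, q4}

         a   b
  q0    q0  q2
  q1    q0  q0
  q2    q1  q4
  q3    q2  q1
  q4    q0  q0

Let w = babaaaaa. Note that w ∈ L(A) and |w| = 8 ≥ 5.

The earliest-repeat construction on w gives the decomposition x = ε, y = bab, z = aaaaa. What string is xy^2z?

babbabaaaaa

xy^2z = ε·bab·bab·aaaaa = babbabaaaaa.
Reading y = bab takes A from q0 back to q0, so after x·y·y the machine is still in q0, and z then leads to the accepting state q0. Hence babbabaaaaa ∈ L(A).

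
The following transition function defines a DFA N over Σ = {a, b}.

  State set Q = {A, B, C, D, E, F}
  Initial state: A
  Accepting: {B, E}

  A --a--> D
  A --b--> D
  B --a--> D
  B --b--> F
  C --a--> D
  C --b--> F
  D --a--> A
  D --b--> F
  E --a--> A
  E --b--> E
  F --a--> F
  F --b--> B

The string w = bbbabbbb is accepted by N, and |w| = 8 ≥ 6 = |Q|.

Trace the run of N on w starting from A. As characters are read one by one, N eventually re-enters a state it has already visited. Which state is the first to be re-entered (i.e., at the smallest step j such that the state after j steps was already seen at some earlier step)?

D

Run of N on w = b b b a b b b b:
  step 0: A  (start)
  step 1: D  (read b: A→D)
  step 2: F  (read b: D→F)
  step 3: B  (read b: F→B)
  step 4: D  (read a: B→D)   ← first repeat (D seen earlier)
  step 5: F  (read b: D→F)
  step 6: B  (read b: F→B)
  step 7: F  (read b: B→F)
  step 8: B  (read b: F→B)

The earliest repeat is at step j = 4: N is in D, which it already visited at step i = 1.
Pumping length from the standard proof: p = 6 (the number of states). The repeated state found above gives |xy| = j ≤ 6 and |y| = j − i ≥ 1.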